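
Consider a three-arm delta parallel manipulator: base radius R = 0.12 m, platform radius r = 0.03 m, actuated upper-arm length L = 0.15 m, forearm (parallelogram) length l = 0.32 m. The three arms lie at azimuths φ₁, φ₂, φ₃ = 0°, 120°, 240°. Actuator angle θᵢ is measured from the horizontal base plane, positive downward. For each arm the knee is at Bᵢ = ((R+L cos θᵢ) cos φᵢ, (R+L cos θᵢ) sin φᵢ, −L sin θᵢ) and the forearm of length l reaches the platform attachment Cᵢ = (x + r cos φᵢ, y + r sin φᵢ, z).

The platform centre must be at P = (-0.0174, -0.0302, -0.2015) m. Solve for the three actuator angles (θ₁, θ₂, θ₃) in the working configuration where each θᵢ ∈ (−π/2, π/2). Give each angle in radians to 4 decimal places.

θ₁ = 0.0869, θ₂ = 0.0873, θ₃ = -0.3498

arm 1 (φ=0.0°): x'=-0.0174, y'=-0.0302
  e−x'=0.1074;  (l²−L²−(e−x')²−y'²−z²)/2L = 0.0895
  γ=atan2(-0.2015,0.1074)=-1.0811;  ψ=arccos(0.3920)=1.1680;  θ1=γ+ψ≈0.0869
arm 2 (φ=120.0°): x'=-0.0175, y'=0.0302
  A=0.1075, B=-0.2015, C=(l²−L²−A²−y'²−z²)/(2L)=0.0895
  γ=atan2(-0.2015,0.1075)=-1.0809;  ψ=arccos(0.3918)=1.1682;  θ2=γ+ψ≈0.0873
φ3=240.0° → target in arm frame (0.0349, 0.0000)
  e−x'=0.0551;  (l²−L²−(e−x')²−y'²−z²)/2L = 0.1209
  √(A²+B²)=0.2089;  θ3 = -1.3037+0.9539 ≈ -0.3498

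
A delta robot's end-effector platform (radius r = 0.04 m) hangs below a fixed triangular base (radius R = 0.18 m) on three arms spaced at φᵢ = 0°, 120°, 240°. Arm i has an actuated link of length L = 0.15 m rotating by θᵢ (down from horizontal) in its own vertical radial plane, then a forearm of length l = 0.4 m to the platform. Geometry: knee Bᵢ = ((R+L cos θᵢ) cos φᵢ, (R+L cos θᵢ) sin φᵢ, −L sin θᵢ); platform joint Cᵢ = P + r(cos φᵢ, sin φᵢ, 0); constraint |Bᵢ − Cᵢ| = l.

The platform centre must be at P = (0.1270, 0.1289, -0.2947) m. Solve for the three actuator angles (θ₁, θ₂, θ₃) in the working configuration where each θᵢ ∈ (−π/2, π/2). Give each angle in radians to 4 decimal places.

θ₁ = -0.3486, θ₂ = 0.1746, θ₃ = 1.2216

rotate P by −φ1: (0.1270, 0.1289, -0.2947)
  A cos θ + B sin θ = C:  0.0130·cos θ + -0.2947·sin θ = 0.1129
  √(A²+B²)=0.2950;  θ1 = -1.5267+1.1781 ≈ -0.3486
φ2=120.0° → target in arm frame (0.0481, -0.1744)
  e−x'=0.0919;  (l²−L²−(e−x')²−y'²−z²)/2L = 0.0393
  √(A²+B²)=0.3087;  θ2 = -1.2686+1.4432 ≈ 0.1746
rotate P by −φ3: (-0.1751, 0.0455, -0.2947)
  A cos θ + B sin θ = C:  0.3151·cos θ + -0.2947·sin θ = -0.1691
  √(A²+B²)=0.4315;  θ3 = -0.7519+1.9735 ≈ 1.2216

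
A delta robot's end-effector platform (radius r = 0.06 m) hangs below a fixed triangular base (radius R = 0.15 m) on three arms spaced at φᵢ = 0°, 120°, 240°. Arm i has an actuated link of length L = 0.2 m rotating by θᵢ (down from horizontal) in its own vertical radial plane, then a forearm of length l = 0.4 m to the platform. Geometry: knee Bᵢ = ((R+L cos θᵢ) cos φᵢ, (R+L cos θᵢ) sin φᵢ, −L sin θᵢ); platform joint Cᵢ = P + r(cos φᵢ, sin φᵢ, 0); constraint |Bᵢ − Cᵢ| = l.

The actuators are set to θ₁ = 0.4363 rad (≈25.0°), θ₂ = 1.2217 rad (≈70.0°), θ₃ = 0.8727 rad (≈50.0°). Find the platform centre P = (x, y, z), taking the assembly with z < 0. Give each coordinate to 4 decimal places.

(0.1322, -0.0768, -0.4516)

φ1=0.0°: virtual centre (0.2713, 0.0000, -0.0845), radius l
arm 2 at φ=120.0°: ρ2 = 0.1584;  S2 = (-0.0792, 0.1372, -0.1879)
arm 3 at φ=240.0°: ρ3 = 0.2186;  S3 = (-0.1093, -0.1893, -0.1532)
|S₂|²−|S₁|² = -0.0203;  |S₃|²−|S₁|² = -0.0095
linear system: -0.7009x+0.2744y = -0.0203−-0.2068z; -0.7611x+-0.3785y = -0.0095−-0.1374z
Cramer: x(z) = 0.0217-0.2446z;  y(z) = -0.0186+0.1289z
sphere 1 gives Az²+Bz+C=0 with A=1.0765, B=0.2863, C=-0.0902;  B²−4AC=0.4705;  roots -0.4516, 0.1856;  negative root z = -0.4516
x = 0.1322, y = -0.0768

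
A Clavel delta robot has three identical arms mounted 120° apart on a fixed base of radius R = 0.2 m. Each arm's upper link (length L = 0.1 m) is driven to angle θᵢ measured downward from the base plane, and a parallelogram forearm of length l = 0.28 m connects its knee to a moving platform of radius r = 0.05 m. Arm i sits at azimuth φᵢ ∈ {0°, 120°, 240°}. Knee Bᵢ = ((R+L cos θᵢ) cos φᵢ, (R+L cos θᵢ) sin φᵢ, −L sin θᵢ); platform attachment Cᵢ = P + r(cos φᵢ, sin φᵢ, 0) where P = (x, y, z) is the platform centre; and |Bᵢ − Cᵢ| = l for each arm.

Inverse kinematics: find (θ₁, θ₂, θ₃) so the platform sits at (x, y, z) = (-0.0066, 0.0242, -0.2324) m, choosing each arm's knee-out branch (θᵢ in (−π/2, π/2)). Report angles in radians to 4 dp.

rotate P by −φ1: (-0.0066, 0.0242, -0.2324)
  e−x'=0.1566;  (l²−L²−(e−x')²−y'²−z²)/2L = -0.0536
  θ1 = atan2(B,A) + arccos(C/0.2802) = 0.7854
φ2=120.0° → target in arm frame (0.0243, -0.0064)
  A=0.1257, B=-0.2324, C=(l²−L²−A²−y'²−z²)/(2L)=-0.0073
  γ=atan2(-0.2324,0.1257)=-1.0748;  ψ=arccos(-0.0277)=1.5985;  θ2=γ+ψ≈0.5236
φ3=240.0° → target in arm frame (-0.0177, -0.0178)
  A cos θ + B sin θ = C:  0.1677·cos θ + -0.2324·sin θ = -0.0702
  √(A²+B²)=0.2866;  θ3 = -0.9458+1.8182 ≈ 0.8724

θ₁ = 0.7854, θ₂ = 0.5236, θ₃ = 0.8724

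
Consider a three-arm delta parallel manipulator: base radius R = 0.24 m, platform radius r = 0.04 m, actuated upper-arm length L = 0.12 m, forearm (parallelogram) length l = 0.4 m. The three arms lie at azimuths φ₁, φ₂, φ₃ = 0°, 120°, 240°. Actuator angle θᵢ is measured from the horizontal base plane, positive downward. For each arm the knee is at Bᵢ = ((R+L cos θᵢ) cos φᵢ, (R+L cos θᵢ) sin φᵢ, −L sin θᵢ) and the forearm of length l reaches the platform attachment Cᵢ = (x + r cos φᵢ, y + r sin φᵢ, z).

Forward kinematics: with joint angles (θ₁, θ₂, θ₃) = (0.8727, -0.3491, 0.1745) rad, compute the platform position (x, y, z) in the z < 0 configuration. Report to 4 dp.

(-0.0807, 0.0288, -0.2683)

O1 = (0.2771·cos0.0°, 0.2771·sin0.0°, -0.0919) = (0.2771, 0.0000, -0.0919)
arm 2 at φ=120.0°: (R−r)+L cos θ2 = 0.3128;  O2 = (-0.1564, 0.2709, 0.0410)
arm 3 at φ=240.0°: (R−r)+L cos θ3 = 0.3182;  O3 = (-0.1591, -0.2755, -0.0208)
subtract pairs → two planes through P
linear system: -0.8670x+0.5417y = 0.0143−0.2659z; -0.8724x+-0.5511y = 0.0164−0.1422z
Cramer: x(z) = -0.0176+0.2353z;  y(z) = -0.0019-0.1144z
sphere 1 gives Az²+Bz+C=0 with A=1.0684, B=0.0456, C=-0.0647;  B²−4AC=0.2784;  roots -0.2683, 0.2256;  negative root z = -0.2683
x = -0.0807, y = 0.0288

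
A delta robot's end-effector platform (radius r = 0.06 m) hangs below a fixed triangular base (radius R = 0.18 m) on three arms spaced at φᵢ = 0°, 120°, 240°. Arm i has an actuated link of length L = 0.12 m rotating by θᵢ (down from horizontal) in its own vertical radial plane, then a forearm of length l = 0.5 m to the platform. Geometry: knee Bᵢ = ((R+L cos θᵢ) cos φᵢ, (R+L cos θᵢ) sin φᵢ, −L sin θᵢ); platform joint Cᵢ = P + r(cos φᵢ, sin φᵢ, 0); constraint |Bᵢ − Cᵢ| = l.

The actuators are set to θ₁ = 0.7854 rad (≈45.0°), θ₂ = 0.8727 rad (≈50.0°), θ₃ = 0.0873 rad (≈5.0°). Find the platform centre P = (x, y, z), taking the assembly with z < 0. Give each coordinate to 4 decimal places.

φ1=0.0°: virtual centre (0.2049, 0.0000, -0.0849), radius l
O2 = (0.1971·cos120.0°, 0.1971·sin120.0°, -0.0919) = (-0.0986, 0.1707, -0.0919)
O3 = (0.2395·cos240.0°, 0.2395·sin240.0°, -0.0105) = (-0.1198, -0.2075, -0.0105)
subtract pairs → two planes through P
plane₁₂: -0.6068x+0.3414y+-0.0142z = -0.0019
Cramer: x(z) = -0.0044+0.0949z;  y(z) = -0.0132+0.2101z
quadratic in z: (1.0531)z²+(0.1244)z+(-0.1988)=0, √Δ=0.9237 → z ∈ {-0.4976, 0.3794}; z = -0.4976 (taking z<0)
x = -0.0516, y = -0.1178

(-0.0516, -0.1178, -0.4976)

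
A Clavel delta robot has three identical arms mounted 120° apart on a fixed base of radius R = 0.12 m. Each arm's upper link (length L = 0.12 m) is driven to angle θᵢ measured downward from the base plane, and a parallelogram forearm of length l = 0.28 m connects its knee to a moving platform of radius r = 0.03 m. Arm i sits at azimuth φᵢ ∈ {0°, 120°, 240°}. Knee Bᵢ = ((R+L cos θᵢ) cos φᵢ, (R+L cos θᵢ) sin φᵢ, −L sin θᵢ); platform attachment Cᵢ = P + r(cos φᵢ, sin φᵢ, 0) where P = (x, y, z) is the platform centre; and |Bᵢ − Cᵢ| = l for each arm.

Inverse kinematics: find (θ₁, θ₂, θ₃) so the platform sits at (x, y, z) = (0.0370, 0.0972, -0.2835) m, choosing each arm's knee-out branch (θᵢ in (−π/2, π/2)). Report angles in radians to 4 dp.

rotate P by −φ1: (0.0370, 0.0972, -0.2835)
  A cos θ + B sin θ = C:  0.0530·cos θ + -0.2835·sin θ = -0.1193
  √(A²+B²)=0.2884;  θ1 = -1.3860+1.9972 ≈ 0.6112
rotate P by −φ2: (0.0657, -0.0806, -0.2835)
  A=0.0243, B=-0.2835, C=(l²−L²−A²−y'²−z²)/(2L)=-0.0978
  γ=atan2(-0.2835,0.0243)=-1.4852;  ψ=arccos(-0.3436)=1.9216;  θ2=γ+ψ≈0.4364
rotate P by −φ3: (-0.1027, -0.0166, -0.2835)
  A cos θ + B sin θ = C:  0.1927·cos θ + -0.2835·sin θ = -0.2240
  √(A²+B²)=0.3428;  θ3 = -0.9739+2.2832 ≈ 1.3093

θ₁ = 0.6112, θ₂ = 0.4364, θ₃ = 1.3093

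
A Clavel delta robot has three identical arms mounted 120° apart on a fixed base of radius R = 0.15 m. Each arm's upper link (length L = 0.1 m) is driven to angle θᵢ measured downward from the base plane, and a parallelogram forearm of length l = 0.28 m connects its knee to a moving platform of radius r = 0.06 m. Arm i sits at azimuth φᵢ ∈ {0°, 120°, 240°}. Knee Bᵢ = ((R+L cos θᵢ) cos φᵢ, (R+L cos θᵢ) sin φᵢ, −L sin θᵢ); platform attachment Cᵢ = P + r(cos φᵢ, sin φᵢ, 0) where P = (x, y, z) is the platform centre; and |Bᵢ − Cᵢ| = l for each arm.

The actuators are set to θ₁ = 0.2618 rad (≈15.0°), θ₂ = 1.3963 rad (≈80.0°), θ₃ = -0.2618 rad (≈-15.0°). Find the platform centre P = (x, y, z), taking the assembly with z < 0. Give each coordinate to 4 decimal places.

(0.0411, -0.1414, -0.2189)

S1 = (0.1866·cos0.0°, 0.1866·sin0.0°, -0.0259) = (0.1866, 0.0000, -0.0259)
S2 = (0.1074·cos120.0°, 0.1074·sin120.0°, -0.0985) = (-0.0537, 0.0930, -0.0985)
arm 3 at φ=240.0°: e+L cos θ3 = 0.1866;  S3 = (-0.0933, -0.1616, 0.0259)
|S₂|²−|S₁|² = -0.0143;  |S₃|²−|S₁|² = 0.0000
plane₁₂: -0.4805x+0.1860y+-0.1452z = -0.0143
det = 0.2594;  x = 0.0178+-0.1067z,  y = -0.0308+0.5051z
sphere 1 gives Az²+Bz+C=0 with A=1.2665, B=0.0567, C=-0.0483;  B²−4AC=0.2478;  roots -0.2189, 0.1741;  negative root z = -0.2189
x = 0.0411, y = -0.1414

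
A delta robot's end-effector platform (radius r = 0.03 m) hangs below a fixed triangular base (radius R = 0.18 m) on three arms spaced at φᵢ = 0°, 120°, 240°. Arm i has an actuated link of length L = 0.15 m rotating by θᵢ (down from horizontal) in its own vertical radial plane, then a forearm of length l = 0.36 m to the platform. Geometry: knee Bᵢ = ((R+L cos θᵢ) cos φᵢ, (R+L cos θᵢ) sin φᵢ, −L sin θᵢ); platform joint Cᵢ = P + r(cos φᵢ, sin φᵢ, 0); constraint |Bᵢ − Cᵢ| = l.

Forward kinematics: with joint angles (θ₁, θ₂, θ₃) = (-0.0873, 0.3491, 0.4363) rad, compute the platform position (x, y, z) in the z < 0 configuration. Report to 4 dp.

(0.0415, 0.0075, -0.2380)

arm 1 at φ=0.0°: (R−r)+L cos θ1 = 0.2994;  O1 = (0.2994, 0.0000, 0.0131)
φ2=120.0°: virtual centre (-0.1455, 0.2520, -0.0513), radius l
arm 3 at φ=240.0°: (R−r)+L cos θ3 = 0.2859;  O3 = (-0.1430, -0.2476, -0.0634)
|O₂|²−|O₁|² = -0.0025;  |O₃|²−|O₁|² = -0.0040
linear system: -0.8898x+0.5039y = -0.0025−-0.1288z; -0.8848x+-0.4953y = -0.0040−-0.1529z
det = 0.8866;  x = 0.0037+-0.1589z,  y = 0.0015+-0.0250z
quadratic in z: (1.0259)z²+(0.0677)z+(-0.0420)=0, √Δ=0.4205 → z ∈ {-0.2380, 0.1720}; z = -0.2380 (taking z<0)
x = 0.0415, y = 0.0075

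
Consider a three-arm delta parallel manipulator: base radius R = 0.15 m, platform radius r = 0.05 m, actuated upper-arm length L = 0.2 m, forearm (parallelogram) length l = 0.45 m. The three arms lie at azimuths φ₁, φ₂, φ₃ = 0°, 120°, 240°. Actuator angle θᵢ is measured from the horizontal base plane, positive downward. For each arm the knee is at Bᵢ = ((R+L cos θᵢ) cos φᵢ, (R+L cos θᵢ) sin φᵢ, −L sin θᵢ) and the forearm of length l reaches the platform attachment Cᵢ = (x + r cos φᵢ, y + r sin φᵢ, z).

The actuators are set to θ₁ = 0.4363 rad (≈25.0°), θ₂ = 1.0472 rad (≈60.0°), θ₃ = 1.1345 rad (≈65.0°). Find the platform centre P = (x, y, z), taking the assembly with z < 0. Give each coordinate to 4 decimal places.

S1 = (0.2813·cos0.0°, 0.2813·sin0.0°, -0.0845) = (0.2813, 0.0000, -0.0845)
φ2=120.0°: virtual centre (-0.1000, 0.1732, -0.1732), radius l
S3 = (0.1845·cos240.0°, 0.1845·sin240.0°, -0.1813) = (-0.0923, -0.1598, -0.1813)
|S₂|²−|S₁|² = -0.0163;  |S₃|²−|S₁|² = -0.0193
plane₁₂: -0.7625x+0.3464y+-0.1774z = -0.0163
det = 0.5025;  x = 0.0237+-0.2462z,  y = 0.0052+-0.0299z
sphere 1 gives Az²+Bz+C=0 with A=1.0615, B=0.2956, C=-0.1290;  B²−4AC=0.6350;  roots -0.5146, 0.2361;  negative root z = -0.5146
x = 0.1504, y = 0.0206

(0.1504, 0.0206, -0.5146)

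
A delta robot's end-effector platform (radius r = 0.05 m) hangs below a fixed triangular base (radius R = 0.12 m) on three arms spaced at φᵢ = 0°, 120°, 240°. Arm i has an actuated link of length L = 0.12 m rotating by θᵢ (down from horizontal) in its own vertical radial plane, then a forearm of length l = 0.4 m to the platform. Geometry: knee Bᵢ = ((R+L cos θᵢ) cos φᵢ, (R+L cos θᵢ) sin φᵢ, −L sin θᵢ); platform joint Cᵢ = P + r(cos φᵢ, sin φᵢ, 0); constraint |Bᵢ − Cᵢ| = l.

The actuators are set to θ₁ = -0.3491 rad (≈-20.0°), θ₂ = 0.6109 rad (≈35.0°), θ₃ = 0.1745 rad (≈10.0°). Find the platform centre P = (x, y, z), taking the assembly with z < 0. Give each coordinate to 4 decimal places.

(0.1130, -0.0622, -0.3479)

centre 1 = (0.1828·cos0.0°, 0.1828·sin0.0°, 0.0410) = (0.1828, 0.0000, 0.0410)
φ2=120.0°: virtual centre (-0.0841, 0.1457, -0.0688), radius l
centre 3 = (0.1882·cos240.0°, 0.1882·sin240.0°, -0.0208) = (-0.0941, -0.1630, -0.0208)
eliminate P² terms by subtracting sphere 1 from 2 and 3
linear system: -0.5338x+0.2915y = -0.0020−-0.2198z; -0.5537x+-0.3259y = 0.0008−-0.1238z
det = 0.3354;  x = 0.0013+-0.3211z,  y = -0.0046+0.1658z
sphere 1 gives Az²+Bz+C=0 with A=1.1306, B=0.0329, C=-0.1254;  B²−4AC=0.5681;  roots -0.3479, 0.3187;  negative root z = -0.3479
x = 0.1130, y = -0.0622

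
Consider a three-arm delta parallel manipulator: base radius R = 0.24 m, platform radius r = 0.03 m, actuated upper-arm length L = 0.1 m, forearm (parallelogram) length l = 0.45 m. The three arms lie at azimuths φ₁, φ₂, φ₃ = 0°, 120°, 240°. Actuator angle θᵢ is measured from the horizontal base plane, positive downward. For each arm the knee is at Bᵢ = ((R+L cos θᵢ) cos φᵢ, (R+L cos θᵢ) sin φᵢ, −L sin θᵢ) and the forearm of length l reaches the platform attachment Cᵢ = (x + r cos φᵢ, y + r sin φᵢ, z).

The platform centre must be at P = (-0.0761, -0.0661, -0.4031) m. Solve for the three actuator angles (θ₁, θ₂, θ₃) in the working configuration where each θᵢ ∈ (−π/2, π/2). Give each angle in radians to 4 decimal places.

rotate P by −φ1: (-0.0761, -0.0661, -0.4031)
  e−x'=0.2861;  (l²−L²−(e−x')²−y'²−z²)/2L = -0.2811
  θ1 = atan2(B,A) + arccos(C/0.4943) = 1.2220
rotate P by −φ2: (-0.0192, 0.0990, -0.4031)
  A=0.2292, B=-0.4031, C=(l²−L²−A²−y'²−z²)/(2L)=-0.1616
  √(A²+B²)=0.4637;  θ2 = -1.0538+1.9267 ≈ 0.8729
rotate P by −φ3: (0.0953, -0.0329, -0.4031)
  A cos θ + B sin θ = C:  0.1147·cos θ + -0.4031·sin θ = 0.0789
  √(A²+B²)=0.4191;  θ3 = -1.2936+1.3815 ≈ 0.0879

θ₁ = 1.2220, θ₂ = 0.8729, θ₃ = 0.0879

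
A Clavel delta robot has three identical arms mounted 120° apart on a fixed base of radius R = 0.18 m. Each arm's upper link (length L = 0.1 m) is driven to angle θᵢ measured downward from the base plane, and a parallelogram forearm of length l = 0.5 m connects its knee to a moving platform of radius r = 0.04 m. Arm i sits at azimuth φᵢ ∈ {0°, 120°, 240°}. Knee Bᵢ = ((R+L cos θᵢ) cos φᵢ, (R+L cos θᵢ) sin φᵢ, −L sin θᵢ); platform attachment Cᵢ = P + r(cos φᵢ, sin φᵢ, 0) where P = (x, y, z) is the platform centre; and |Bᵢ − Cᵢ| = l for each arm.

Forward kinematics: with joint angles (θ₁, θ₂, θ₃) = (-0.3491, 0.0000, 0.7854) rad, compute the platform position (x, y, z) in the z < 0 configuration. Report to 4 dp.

(0.0945, 0.0932, -0.4368)

φ1=0.0°: virtual centre (0.2340, 0.0000, 0.0342), radius l
arm 2 at φ=120.0°: (R−r)+L cos θ2 = 0.2400;  O2 = (-0.1200, 0.2078, 0.0000)
arm 3 at φ=240.0°: (R−r)+L cos θ3 = 0.2107;  O3 = (-0.1054, -0.1825, -0.0707)
|O₂|²−|O₁|² = 0.0017;  |O₃|²−|O₁|² = -0.0065
plane₁₂: -0.7079x+0.4157y+-0.0684z = 0.0017
det = 0.5405;  x = 0.0039+-0.2076z,  y = 0.0107+-0.1889z
quadratic in z: (1.0788)z²+(0.0231)z+(-0.1958)=0, √Δ=0.9194 → z ∈ {-0.4368, 0.4154}; z = -0.4368 (taking z<0)
x = 0.0945, y = 0.0932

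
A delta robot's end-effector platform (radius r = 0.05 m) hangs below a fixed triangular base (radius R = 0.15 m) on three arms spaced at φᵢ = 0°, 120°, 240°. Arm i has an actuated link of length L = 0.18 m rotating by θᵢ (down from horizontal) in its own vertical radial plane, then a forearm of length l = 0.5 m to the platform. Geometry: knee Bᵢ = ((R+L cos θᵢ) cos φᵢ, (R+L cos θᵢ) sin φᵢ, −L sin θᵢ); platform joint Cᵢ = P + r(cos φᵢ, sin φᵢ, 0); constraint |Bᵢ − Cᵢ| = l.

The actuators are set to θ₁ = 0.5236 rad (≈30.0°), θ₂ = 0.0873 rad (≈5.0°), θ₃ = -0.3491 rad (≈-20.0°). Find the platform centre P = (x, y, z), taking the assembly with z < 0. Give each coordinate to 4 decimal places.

φ1=0.0°: virtual centre (0.2559, 0.0000, -0.0900), radius l
centre 2 = (0.2793·cos120.0°, 0.2793·sin120.0°, -0.0157) = (-0.1397, 0.2419, -0.0157)
arm 3 at φ=240.0°: ρ3 = 0.2691;  centre 3 = (-0.1346, -0.2331, 0.0616)
subtract pairs → two planes through P
plane₁₂: -0.7911x+0.4838y+0.1486z = 0.0047
det = 0.7466;  x = -0.0046+0.2892z,  y = 0.0021+0.1658z
sphere 1 gives Az²+Bz+C=0 with A=1.1111, B=0.0300, C=-0.1740;  B²−4AC=0.7743;  roots -0.4095, 0.3825;  negative root z = -0.4095
x = -0.1231, y = -0.0658

(-0.1231, -0.0658, -0.4095)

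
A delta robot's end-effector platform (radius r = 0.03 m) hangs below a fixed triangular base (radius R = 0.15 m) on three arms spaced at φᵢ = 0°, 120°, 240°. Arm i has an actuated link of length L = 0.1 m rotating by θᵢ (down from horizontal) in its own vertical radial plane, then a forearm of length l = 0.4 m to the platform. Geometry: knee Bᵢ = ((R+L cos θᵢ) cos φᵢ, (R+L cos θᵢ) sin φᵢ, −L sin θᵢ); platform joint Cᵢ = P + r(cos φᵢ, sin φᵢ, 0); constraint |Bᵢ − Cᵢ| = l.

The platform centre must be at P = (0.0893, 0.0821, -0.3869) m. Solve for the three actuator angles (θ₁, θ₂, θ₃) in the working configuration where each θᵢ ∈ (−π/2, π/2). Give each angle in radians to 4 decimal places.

θ₁ = 0.1743, θ₂ = 0.5232, θ₃ = 1.2217

φ1=0.0° → target in arm frame (0.0893, 0.0821)
  e−x'=0.0307;  (l²−L²−(e−x')²−y'²−z²)/2L = -0.0369
  θ1 = atan2(B,A) + arccos(C/0.3881) = 0.1743
φ2=120.0° → target in arm frame (0.0265, -0.1184)
  A cos θ + B sin θ = C:  0.0935·cos θ + -0.3869·sin θ = -0.1123
  θ2 = atan2(B,A) + arccos(C/0.3980) = 0.5232
arm 3 (φ=240.0°): x'=-0.1158, y'=0.0363
  e−x'=0.2358;  (l²−L²−(e−x')²−y'²−z²)/2L = -0.2829
  √(A²+B²)=0.4531;  θ3 = -1.0235+2.2453 ≈ 1.2217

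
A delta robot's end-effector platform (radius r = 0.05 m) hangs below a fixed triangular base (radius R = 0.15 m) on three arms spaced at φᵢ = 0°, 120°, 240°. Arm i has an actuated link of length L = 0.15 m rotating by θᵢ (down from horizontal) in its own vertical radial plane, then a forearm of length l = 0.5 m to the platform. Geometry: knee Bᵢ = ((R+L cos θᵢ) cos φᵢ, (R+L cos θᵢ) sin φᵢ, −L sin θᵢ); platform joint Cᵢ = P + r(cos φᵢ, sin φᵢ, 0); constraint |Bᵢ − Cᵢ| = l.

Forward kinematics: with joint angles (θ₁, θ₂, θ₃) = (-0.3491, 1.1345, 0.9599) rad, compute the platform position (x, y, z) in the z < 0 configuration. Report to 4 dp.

φ1=0.0°: virtual centre (0.2410, 0.0000, 0.0513), radius l
φ2=120.0°: virtual centre (-0.0817, 0.1415, -0.1359), radius l
arm 3 at φ=240.0°: ρ3 = 0.1860;  S3 = (-0.0930, -0.1611, -0.1229)
|S₂|²−|S₁|² = -0.0155;  |S₃|²−|S₁|² = -0.0110
linear system: -0.6453x+0.2830y = -0.0155−-0.3745z; -0.6679x+-0.3222y = -0.0110−-0.3484z
det = 0.3970;  x = 0.0204+-0.5524z,  y = -0.0082+0.0639z
into |P−S₁|² = l²: 1.3092z² + 0.1400z + -0.1987 = 0;  Δ = 1.0599;  z = -0.4466 or 0.3397 → z<0 root = -0.4466
x = 0.2671, y = -0.0368

(0.2671, -0.0368, -0.4466)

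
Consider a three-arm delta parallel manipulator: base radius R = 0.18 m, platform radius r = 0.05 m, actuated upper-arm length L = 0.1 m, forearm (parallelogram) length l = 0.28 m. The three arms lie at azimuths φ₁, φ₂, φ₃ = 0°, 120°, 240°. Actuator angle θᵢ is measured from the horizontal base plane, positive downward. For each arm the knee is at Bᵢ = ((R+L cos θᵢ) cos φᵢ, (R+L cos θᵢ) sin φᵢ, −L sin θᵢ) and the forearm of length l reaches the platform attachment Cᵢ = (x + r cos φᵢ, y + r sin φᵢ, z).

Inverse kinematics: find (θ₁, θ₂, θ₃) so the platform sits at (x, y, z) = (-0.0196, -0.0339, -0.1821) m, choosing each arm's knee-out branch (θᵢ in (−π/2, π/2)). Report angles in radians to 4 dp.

φ1=0.0° → target in arm frame (-0.0196, -0.0339)
  e−x'=0.1496;  (l²−L²−(e−x')²−y'²−z²)/2L = 0.0586
  θ1 = atan2(B,A) + arccos(C/0.2357) = 0.4367
rotate P by −φ2: (-0.0196, 0.0339, -0.1821)
  A cos θ + B sin θ = C:  0.1496·cos θ + -0.1821·sin θ = 0.0586
  √(A²+B²)=0.2356;  θ2 = -0.8832+1.3195 ≈ 0.4363
rotate P by −φ3: (0.0392, 0.0000, -0.1821)
  A=0.0908, B=-0.1821, C=(l²−L²−A²−y'²−z²)/(2L)=0.1349
  θ3 = atan2(B,A) + arccos(C/0.2035) = -0.2622

θ₁ = 0.4367, θ₂ = 0.4363, θ₃ = -0.2622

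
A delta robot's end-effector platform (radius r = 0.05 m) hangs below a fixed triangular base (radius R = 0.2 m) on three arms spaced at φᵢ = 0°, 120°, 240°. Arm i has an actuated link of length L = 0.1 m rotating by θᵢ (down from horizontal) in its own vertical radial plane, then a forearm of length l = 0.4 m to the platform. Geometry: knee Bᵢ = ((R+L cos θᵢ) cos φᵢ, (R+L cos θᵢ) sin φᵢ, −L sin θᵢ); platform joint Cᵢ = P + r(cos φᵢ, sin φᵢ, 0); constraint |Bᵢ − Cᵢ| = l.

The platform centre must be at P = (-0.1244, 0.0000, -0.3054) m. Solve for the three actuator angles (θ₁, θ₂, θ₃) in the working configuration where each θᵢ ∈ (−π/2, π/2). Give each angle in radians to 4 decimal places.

θ₁ = 0.9600, θ₂ = -0.3495, θ₃ = -0.3495

rotate P by −φ1: (-0.1244, 0.0000, -0.3054)
  e−x'=0.2744;  (l²−L²−(e−x')²−y'²−z²)/2L = -0.0928
  θ1 = atan2(B,A) + arccos(C/0.4106) = 0.9600
rotate P by −φ2: (0.0622, 0.1077, -0.3054)
  A=0.0878, B=-0.3054, C=(l²−L²−A²−y'²−z²)/(2L)=0.1871
  √(A²+B²)=0.3178;  θ2 = -1.2909+0.9413 ≈ -0.3495
φ3=240.0° → target in arm frame (0.0622, -0.1077)
  A cos θ + B sin θ = C:  0.0878·cos θ + -0.3054·sin θ = 0.1871
  γ=atan2(-0.3054,0.0878)=-1.2909;  ψ=arccos(0.5887)=0.9413;  θ3=γ+ψ≈-0.3495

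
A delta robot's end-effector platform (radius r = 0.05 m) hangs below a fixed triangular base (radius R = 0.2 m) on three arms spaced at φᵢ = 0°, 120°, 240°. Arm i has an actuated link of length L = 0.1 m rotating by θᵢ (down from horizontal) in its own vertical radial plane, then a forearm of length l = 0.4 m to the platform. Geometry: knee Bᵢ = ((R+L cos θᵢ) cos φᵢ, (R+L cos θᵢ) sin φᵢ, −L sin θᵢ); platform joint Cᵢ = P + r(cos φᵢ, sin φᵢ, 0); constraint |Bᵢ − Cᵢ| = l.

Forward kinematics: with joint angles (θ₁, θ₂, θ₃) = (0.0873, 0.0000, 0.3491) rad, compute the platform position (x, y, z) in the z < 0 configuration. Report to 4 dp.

φ1=0.0°: virtual centre (0.2496, 0.0000, -0.0087), radius l
φ2=120.0°: virtual centre (-0.1250, 0.2165, 0.0000), radius l
arm 3 at φ=240.0°: (R−r)+L cos θ3 = 0.2440;  centre 3 = (-0.1220, -0.2113, -0.0342)
subtract pairs → two planes through P
[-0.7492 0.4330 0.0174]·P = 0.0001;  [-0.7432 -0.4226 -0.0510]·P = -0.0017
det = 0.6384;  x = 0.0011+-0.0230z,  y = 0.0021+-0.0801z
quadratic in z: (1.0069)z²+(0.0285)z+(-0.0981)=0, √Δ=0.6294 → z ∈ {-0.3267, 0.2983}; z = -0.3267 (taking z<0)
x = 0.0086, y = 0.0283

(0.0086, 0.0283, -0.3267)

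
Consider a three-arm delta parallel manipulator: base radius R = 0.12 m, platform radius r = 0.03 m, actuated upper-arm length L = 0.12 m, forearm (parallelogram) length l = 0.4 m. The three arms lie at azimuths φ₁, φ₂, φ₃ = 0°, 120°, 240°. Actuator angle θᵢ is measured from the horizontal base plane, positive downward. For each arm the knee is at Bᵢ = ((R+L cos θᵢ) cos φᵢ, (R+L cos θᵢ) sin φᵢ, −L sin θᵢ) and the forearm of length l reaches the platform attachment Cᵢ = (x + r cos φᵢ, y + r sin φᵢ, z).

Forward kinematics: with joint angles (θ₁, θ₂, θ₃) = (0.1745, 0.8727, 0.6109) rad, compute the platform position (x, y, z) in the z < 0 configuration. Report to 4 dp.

arm 1 at φ=0.0°: ρ1 = 0.2082;  S1 = (0.2082, 0.0000, -0.0208)
φ2=120.0°: virtual centre (-0.0836, 0.1447, -0.0919), radius l
arm 3 at φ=240.0°: ρ3 = 0.1883;  S3 = (-0.0941, -0.1631, -0.0688)
eliminate P² terms by subtracting sphere 1 from 2 and 3
linear system: -0.5835x+0.2895y = -0.0074−-0.1422z; -0.6047x+-0.3261y = -0.0036−-0.0960z
Cramer: x(z) = 0.0094-0.2030z;  y(z) = -0.0065+0.0820z
into |P−S₁|² = l²: 1.0479z² + 0.1213z + -0.1200 = 0;  Δ = 0.5178;  z = -0.4012 or 0.2855 → z<0 root = -0.4012
x = 0.0909, y = -0.0394

(0.0909, -0.0394, -0.4012)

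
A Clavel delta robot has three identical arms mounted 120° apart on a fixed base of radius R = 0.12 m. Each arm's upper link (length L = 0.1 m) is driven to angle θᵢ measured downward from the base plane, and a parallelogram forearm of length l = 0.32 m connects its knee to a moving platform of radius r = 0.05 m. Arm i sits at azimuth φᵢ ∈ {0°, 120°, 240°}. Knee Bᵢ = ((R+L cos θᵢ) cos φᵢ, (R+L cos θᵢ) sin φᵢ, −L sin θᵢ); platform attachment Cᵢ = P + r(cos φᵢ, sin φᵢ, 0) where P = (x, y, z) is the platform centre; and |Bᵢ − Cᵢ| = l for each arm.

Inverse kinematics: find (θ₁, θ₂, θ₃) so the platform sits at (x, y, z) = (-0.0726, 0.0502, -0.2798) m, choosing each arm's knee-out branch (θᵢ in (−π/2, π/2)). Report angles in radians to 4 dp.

θ₁ = 0.6110, θ₂ = -0.2617, θ₃ = 0.2619

arm 1 (φ=0.0°): x'=-0.0726, y'=0.0502
  e−x'=0.1426;  (l²−L²−(e−x')²−y'²−z²)/2L = -0.0437
  γ=atan2(-0.2798,0.1426)=-1.0995;  ψ=arccos(-0.1392)=1.7104;  θ1=γ+ψ≈0.6110
arm 2 (φ=120.0°): x'=0.0798, y'=0.0378
  e−x'=-0.0098;  (l²−L²−(e−x')²−y'²−z²)/2L = 0.0629
  γ=atan2(-0.2798,-0.0098)=-1.6057;  ψ=arccos(0.2248)=1.3440;  θ2=γ+ψ≈-0.2617
arm 3 (φ=240.0°): x'=-0.0072, y'=-0.0880
  e−x'=0.0772;  (l²−L²−(e−x')²−y'²−z²)/2L = 0.0021
  θ3 = atan2(B,A) + arccos(C/0.2902) = 0.2619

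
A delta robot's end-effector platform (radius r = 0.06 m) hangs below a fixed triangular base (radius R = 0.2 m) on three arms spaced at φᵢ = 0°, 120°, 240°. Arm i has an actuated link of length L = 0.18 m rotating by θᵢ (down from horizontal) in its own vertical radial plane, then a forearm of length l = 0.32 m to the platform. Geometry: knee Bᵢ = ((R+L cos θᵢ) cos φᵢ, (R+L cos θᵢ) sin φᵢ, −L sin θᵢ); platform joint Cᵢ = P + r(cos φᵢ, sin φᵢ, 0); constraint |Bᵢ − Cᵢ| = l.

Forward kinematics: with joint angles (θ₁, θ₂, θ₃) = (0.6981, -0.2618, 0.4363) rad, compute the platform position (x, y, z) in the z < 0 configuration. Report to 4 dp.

(-0.0401, 0.0324, -0.1307)

φ1=0.0°: virtual centre (0.2779, 0.0000, -0.1157), radius l
S2 = (0.3139·cos120.0°, 0.3139·sin120.0°, 0.0466) = (-0.1569, 0.2718, 0.0466)
φ3=240.0°: virtual centre (-0.1516, -0.2625, -0.0761), radius l
subtract pairs → two planes through P
plane₁₂: -0.8696x+0.5436y+0.3246z = 0.0101
Cramer: x(z) = -0.0099+0.2312z;  y(z) = 0.0027-0.2272z
quadratic in z: (1.1051)z²+(0.0971)z+(-0.0062)=0, √Δ=0.1918 → z ∈ {-0.1307, 0.0428}; z = -0.1307 (taking z<0)
x = -0.0401, y = 0.0324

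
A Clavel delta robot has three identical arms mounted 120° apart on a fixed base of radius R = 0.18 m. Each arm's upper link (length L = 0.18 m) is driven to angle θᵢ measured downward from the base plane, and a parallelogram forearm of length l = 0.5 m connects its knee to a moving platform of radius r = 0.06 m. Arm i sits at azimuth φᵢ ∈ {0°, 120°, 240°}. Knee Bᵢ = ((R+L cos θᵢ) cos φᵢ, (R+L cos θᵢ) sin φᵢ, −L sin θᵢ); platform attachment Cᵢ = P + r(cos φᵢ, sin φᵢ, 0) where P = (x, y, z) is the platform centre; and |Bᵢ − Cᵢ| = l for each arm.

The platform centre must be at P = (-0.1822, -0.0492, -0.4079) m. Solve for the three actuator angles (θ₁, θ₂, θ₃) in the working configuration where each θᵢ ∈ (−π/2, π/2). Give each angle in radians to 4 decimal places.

φ1=0.0° → target in arm frame (-0.1822, -0.0492)
  e−x'=0.3022;  (l²−L²−(e−x')²−y'²−z²)/2L = -0.1181
  θ1 = atan2(B,A) + arccos(C/0.5076) = 0.8725
rotate P by −φ2: (0.0485, 0.1824, -0.4079)
  e−x'=0.0715;  (l²−L²−(e−x')²−y'²−z²)/2L = 0.0357
  γ=atan2(-0.4079,0.0715)=-1.3973;  ψ=arccos(0.0861)=1.4846;  θ2=γ+ψ≈0.0873
φ3=240.0° → target in arm frame (0.1337, -0.1332)
  A=-0.0137, B=-0.4079, C=(l²−L²−A²−y'²−z²)/(2L)=0.0925
  γ=atan2(-0.4079,-0.0137)=-1.6044;  ψ=arccos(0.2266)=1.3422;  θ3=γ+ψ≈-0.2622

θ₁ = 0.8725, θ₂ = 0.0873, θ₃ = -0.2622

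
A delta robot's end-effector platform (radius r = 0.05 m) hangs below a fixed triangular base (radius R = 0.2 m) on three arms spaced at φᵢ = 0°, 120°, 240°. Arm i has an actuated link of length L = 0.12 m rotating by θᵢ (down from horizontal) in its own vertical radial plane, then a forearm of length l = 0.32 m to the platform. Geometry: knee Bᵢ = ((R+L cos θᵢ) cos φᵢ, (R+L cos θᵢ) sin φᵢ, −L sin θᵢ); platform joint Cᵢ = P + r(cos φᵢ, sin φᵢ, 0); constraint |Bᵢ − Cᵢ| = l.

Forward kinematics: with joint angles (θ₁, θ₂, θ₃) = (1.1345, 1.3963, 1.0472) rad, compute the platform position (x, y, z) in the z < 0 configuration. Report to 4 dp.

S1 = (0.2007·cos0.0°, 0.2007·sin0.0°, -0.1088) = (0.2007, 0.0000, -0.1088)
φ2=120.0°: virtual centre (-0.0854, 0.1479, -0.1182), radius l
φ3=240.0°: virtual centre (-0.1050, -0.1819, -0.1039), radius l
|S₂|²−|S₁|² = -0.0090;  |S₃|²−|S₁|² = 0.0028
[-0.5723 0.2959 -0.0188]·P = -0.0090;  [-0.6114 -0.3637 0.0097]·P = 0.0028
Cramer: x(z) = 0.0063-0.0103z;  y(z) = -0.0182+0.0438z
into |P−S₁|² = l²: 1.0020z² + 0.2199z + -0.0524 = 0;  Δ = 0.2585;  z = -0.3634 or 0.1440 → z<0 root = -0.3634
x = 0.0100, y = -0.0341

(0.0100, -0.0341, -0.3634)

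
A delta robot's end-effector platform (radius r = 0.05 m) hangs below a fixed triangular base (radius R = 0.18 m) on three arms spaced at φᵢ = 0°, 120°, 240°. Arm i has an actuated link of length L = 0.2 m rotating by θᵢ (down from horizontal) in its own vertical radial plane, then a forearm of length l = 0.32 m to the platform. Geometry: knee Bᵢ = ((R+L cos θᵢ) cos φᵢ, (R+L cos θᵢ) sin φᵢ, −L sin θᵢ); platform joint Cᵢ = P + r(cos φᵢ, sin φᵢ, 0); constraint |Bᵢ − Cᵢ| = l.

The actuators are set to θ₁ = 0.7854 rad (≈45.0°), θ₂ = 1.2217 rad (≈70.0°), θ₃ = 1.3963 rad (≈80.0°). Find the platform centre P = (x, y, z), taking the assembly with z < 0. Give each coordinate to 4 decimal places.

arm 1 at φ=0.0°: ρ1 = 0.2714;  O1 = (0.2714, 0.0000, -0.1414)
O2 = (0.1984·cos120.0°, 0.1984·sin120.0°, -0.1879) = (-0.0992, 0.1718, -0.1879)
O3 = (0.1647·cos240.0°, 0.1647·sin240.0°, -0.1970) = (-0.0824, -0.1427, -0.1970)
eliminate P² terms by subtracting sphere 1 from 2 and 3
linear system: -0.7413x+0.3437y = -0.0190−-0.0930z; -0.7076x+-0.2853y = -0.0277−-0.1111z
Cramer: x(z) = 0.0329-0.1423z;  y(z) = 0.0157-0.0363z
quadratic in z: (1.0216)z²+(0.3496)z+(-0.0253)=0, √Δ=0.4748 → z ∈ {-0.4035, 0.0613}; z = -0.4035 (taking z<0)
x = 0.0903, y = 0.0303

(0.0903, 0.0303, -0.4035)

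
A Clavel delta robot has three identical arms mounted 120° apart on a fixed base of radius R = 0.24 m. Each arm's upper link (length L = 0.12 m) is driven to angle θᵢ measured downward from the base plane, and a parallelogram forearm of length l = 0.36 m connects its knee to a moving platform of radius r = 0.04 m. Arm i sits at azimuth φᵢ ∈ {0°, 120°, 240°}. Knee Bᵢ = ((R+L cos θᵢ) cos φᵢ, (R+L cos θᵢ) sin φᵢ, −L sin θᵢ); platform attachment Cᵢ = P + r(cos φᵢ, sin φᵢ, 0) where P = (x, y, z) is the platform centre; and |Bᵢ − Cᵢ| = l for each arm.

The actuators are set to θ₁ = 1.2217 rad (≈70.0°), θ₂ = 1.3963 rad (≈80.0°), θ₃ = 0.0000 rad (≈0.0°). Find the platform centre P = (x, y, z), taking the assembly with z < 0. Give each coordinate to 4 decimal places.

(-0.0454, -0.1130, -0.2992)

φ1=0.0°: virtual centre (0.2410, 0.0000, -0.1128), radius l
arm 2 at φ=120.0°: ρ2 = 0.2208;  centre 2 = (-0.1104, 0.1912, -0.1182)
φ3=240.0°: virtual centre (-0.1600, -0.2771, 0.0000), radius l
eliminate P² terms by subtracting sphere 1 from 2 and 3
[-0.7029 0.3825 -0.0108]·P = -0.0081;  [-0.8021 -0.5543 0.2255]·P = 0.0316
det = 0.6964;  x = -0.0109+0.1152z,  y = -0.0412+0.2401z
into |P−centre ₁|² = l²: 1.0709z² + 0.1477z + -0.0517 = 0;  Δ = 0.2433;  z = -0.2992 or 0.1613 → z<0 root = -0.2992
x = -0.0454, y = -0.1130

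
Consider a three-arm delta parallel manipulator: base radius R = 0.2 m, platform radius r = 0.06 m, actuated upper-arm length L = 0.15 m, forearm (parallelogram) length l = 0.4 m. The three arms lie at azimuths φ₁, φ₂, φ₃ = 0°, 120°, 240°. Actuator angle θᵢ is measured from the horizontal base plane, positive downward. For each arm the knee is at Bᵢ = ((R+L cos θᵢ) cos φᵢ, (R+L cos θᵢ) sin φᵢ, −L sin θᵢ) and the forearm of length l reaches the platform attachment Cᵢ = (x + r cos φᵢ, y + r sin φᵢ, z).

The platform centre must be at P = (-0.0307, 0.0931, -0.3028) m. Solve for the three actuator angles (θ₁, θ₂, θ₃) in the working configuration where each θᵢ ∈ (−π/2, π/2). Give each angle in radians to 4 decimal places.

φ1=0.0° → target in arm frame (-0.0307, 0.0931)
  A cos θ + B sin θ = C:  0.1707·cos θ + -0.3028·sin θ = 0.0267
  √(A²+B²)=0.3476;  θ1 = -1.0575+1.4939 ≈ 0.4365
φ2=120.0° → target in arm frame (0.0960, -0.0200)
  A=0.0440, B=-0.3028, C=(l²−L²−A²−y'²−z²)/(2L)=0.1449
  θ2 = atan2(B,A) + arccos(C/0.3060) = -0.3490
rotate P by −φ3: (-0.0653, -0.0731, -0.3028)
  A=0.2053, B=-0.3028, C=(l²−L²−A²−y'²−z²)/(2L)=-0.0056
  γ=atan2(-0.3028,0.2053)=-0.9750;  ψ=arccos(-0.0153)=1.5861;  θ3=γ+ψ≈0.6110

θ₁ = 0.4365, θ₂ = -0.3490, θ₃ = 0.6110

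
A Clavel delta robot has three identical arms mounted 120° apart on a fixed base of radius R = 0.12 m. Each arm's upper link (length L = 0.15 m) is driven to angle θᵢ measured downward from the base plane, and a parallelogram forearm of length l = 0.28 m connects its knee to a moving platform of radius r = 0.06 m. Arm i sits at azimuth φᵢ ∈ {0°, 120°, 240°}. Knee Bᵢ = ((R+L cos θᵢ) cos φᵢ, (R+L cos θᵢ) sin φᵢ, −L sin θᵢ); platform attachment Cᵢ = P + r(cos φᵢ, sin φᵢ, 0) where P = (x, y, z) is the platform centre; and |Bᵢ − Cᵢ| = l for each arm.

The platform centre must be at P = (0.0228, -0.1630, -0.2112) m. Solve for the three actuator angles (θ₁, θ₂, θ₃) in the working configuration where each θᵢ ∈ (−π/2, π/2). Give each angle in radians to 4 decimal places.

φ1=0.0° → target in arm frame (0.0228, -0.1630)
  A cos θ + B sin θ = C:  0.0372·cos θ + -0.2112·sin θ = -0.0555
  γ=atan2(-0.2112,0.0372)=-1.3964;  ψ=arccos(-0.2589)=1.8327;  θ1=γ+ψ≈0.4363
φ2=120.0° → target in arm frame (-0.1526, 0.0618)
  e−x'=0.2126;  (l²−L²−(e−x')²−y'²−z²)/2L = -0.1257
  γ=atan2(-0.2112,0.2126)=-0.7822;  ψ=arccos(-0.4194)=2.0036;  θ2=γ+ψ≈1.2214
φ3=240.0° → target in arm frame (0.1298, 0.1012)
  e−x'=-0.0698;  (l²−L²−(e−x')²−y'²−z²)/2L = -0.0127
  √(A²+B²)=0.2224;  θ3 = -1.8898+1.6281 ≈ -0.2617

θ₁ = 0.4363, θ₂ = 1.2214, θ₃ = -0.2617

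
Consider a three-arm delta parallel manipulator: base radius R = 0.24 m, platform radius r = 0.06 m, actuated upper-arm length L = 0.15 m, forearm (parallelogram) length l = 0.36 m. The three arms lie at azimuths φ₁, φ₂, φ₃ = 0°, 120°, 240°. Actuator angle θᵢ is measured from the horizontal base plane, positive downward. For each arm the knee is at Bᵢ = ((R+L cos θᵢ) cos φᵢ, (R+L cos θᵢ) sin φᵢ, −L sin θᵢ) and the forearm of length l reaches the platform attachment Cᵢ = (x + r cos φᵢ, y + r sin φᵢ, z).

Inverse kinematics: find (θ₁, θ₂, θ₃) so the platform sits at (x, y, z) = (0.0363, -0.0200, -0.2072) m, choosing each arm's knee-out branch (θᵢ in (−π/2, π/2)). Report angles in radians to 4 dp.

rotate P by −φ1: (0.0363, -0.0200, -0.2072)
  e−x'=0.1437;  (l²−L²−(e−x')²−y'²−z²)/2L = 0.1437
  γ=atan2(-0.2072,0.1437)=-0.9644;  ψ=arccos(0.5700)=0.9643;  θ1=γ+ψ≈-0.0001
arm 2 (φ=120.0°): x'=-0.0355, y'=-0.0214
  e−x'=0.2155;  (l²−L²−(e−x')²−y'²−z²)/2L = 0.0576
  γ=atan2(-0.2072,0.2155)=-0.7658;  ψ=arccos(0.1927)=1.3769;  θ2=γ+ψ≈0.6111
rotate P by −φ3: (-0.0008, 0.0414, -0.2072)
  A=0.1808, B=-0.2072, C=(l²−L²−A²−y'²−z²)/(2L)=0.0992
  √(A²+B²)=0.2750;  θ3 = -0.8533+1.2019 ≈ 0.3486

θ₁ = -0.0001, θ₂ = 0.6111, θ₃ = 0.3486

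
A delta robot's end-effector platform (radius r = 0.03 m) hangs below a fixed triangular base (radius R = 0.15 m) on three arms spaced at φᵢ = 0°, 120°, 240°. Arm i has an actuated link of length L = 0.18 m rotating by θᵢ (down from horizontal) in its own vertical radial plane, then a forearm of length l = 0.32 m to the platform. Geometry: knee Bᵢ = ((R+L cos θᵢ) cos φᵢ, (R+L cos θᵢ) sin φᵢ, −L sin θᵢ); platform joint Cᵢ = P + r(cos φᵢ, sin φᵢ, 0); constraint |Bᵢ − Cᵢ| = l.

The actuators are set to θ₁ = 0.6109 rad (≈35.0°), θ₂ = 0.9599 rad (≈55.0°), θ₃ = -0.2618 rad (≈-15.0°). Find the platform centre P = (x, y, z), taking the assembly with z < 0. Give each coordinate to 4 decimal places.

(-0.0164, -0.1066, -0.2054)

arm 1 at φ=0.0°: e+L cos θ1 = 0.2674;  centre 1 = (0.2674, 0.0000, -0.1032)
φ2=120.0°: virtual centre (-0.1116, 0.1933, -0.1474), radius l
arm 3 at φ=240.0°: e+L cos θ3 = 0.2939;  centre 3 = (-0.1469, -0.2545, 0.0466)
eliminate P² terms by subtracting sphere 1 from 2 and 3
[-0.7581 0.3867 -0.0884]·P = -0.0106;  [-0.8288 -0.5090 0.2997]·P = 0.0063
det = 0.7063;  x = 0.0042+0.1004z,  y = -0.0193+0.4254z
quadratic in z: (1.1910)z²+(0.1373)z+(-0.0221)=0, √Δ=0.3520 → z ∈ {-0.2054, 0.0902}; z = -0.2054 (taking z<0)
x = -0.0164, y = -0.1066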